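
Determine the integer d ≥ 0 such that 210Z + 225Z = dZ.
In the PID Z, (a, b) is generated by gcd(a, b). Compute gcd(225, 210) with the extended Euclidean algorithm, tracking rows (r, s, t) with s·225 + t·210 = r:
  row A: (225, 1, 0)   [1·225 + 0·210 = 225]
  row B: (210, 0, 1)   [0·225 + 1·210 = 210]
  225 = 1·210 + 15   → row C = row A − 1·row B = (15, 1, −1)   [check: 1·225 − 1·210 = 15]
  210 = 14·15 + 0   → remainder 0, stop. gcd = 15 (last nonzero row C).
So gcd(210, 225) = 15, with Bézout identity 1·225 − 1·210 = 15. Containment (⊇): the Bézout identity exhibits 15 as an element of (210, 225), giving (15) ⊆ (210, 225). Containment (⊆): since 15 | 210 and 15 | 225 (210 = 15·14, 225 = 15·15), every Z-linear combination of 210 and 225 is divisible by 15, so (210, 225) ⊆ (15). Therefore (210, 225) = (15), d = 15.

Final answer: (210, 225) = (15); d = 15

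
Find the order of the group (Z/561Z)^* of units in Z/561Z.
|(Z/561Z)^*| = 320

(Z/561Z)^* consists of the classes a with gcd(a, 561) = 1, so its order is φ(561). φ is multiplicative, with φ(p^e) = p^e − p^(e−1). Factorise 561 = 3 · 11 · 17. Then
  φ(561) = (3 − 1) · (11 − 1) · (17 − 1) = 2 · 10 · 16 = 320.
Thus |(Z/561Z)^*| = 320.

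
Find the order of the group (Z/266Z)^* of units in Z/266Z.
(Z/266Z)^* consists of the classes a with gcd(a, 266) = 1, so its order is φ(266). φ is multiplicative, with φ(p^e) = p^e − p^(e−1). Factorise 266 = 2 · 7 · 19. Then
  φ(266) = (2 − 1) · (7 − 1) · (19 − 1) = 1 · 6 · 18 = 108.
Thus |(Z/266Z)^*| = 108.

Final answer: |(Z/266Z)^*| = 108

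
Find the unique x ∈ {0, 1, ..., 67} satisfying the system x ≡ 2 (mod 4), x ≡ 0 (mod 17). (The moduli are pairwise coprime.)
x ≡ 34 (mod 68); the representative in [0, 68) is 34

The moduli 4, 17 are pairwise coprime, so by the CRT there is a unique solution mod 4·17 = 68.
Solve by successive substitution. Start with x ≡ 2 (mod 4).
  Combine with x ≡ 0 (mod 17): write x = 2 + 4·t and require 2 + 4·t ≡ 0 (mod 17), i.e. 4·t ≡ 0 − 2 ≡ 15 (mod 17). Since 4^(−1) ≡ 13 (mod 17), t ≡ 13·15 ≡ 8 (mod 17). So x ≡ 2 + 4·8 = 34 (mod 68).
Unique solution in [0, 68): x = 34.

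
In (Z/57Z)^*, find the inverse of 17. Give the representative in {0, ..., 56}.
17^(−1) ≡ 47 (mod 57)

Apply the extended Euclidean algorithm to (57, 17), tracking rows (r, s, t) with s·57 + t·17 = r. Each division r_prev = q·r_cur + r_new produces the new row as (previous row) − q·(current row):
  row A: (57, 1, 0)   [1·57 + 0·17 = 57]
  row B: (17, 0, 1)   [0·57 + 1·17 = 17]
  57 = 3·17 + 6   → row C = row A − 3·row B = (6, 1, −3)   [check: 1·57 − 3·17 = 6]
  17 = 2·6 + 5   → row D = row B − 2·row C = (5, −2, 7)   [check: −2·57 + 7·17 = 5]
  6 = 1·5 + 1   → row E = row C − 1·row D = (1, 3, −10)   [check: 3·57 − 10·17 = 1]
  5 = 5·1 + 0   → remainder 0, stop. gcd = 1 (last nonzero row E).
The gcd is 1, so 17 is invertible mod 57. The last nonzero row gives 3·57 − 10·17 = 1, so t = −10. So 17^(−1) ≡ −10 ≡ 47 (mod 57). Verify: 17 · 47 = 799 ≡ 1 (mod 57). ✓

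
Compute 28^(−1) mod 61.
Apply the extended Euclidean algorithm to (61, 28), tracking rows (r, s, t) with s·61 + t·28 = r. Each division r_prev = q·r_cur + r_new produces the new row as (previous row) − q·(current row):
  row A: (61, 1, 0)   [1·61 + 0·28 = 61]
  row B: (28, 0, 1)   [0·61 + 1·28 = 28]
  61 = 2·28 + 5   → row C = row A − 2·row B = (5, 1, −2)   [check: 1·61 − 2·28 = 5]
  28 = 5·5 + 3   → row D = row B − 5·row C = (3, −5, 11)   [check: −5·61 + 11·28 = 3]
  5 = 1·3 + 2   → row E = row C − 1·row D = (2, 6, −13)   [check: 6·61 − 13·28 = 2]
  3 = 1·2 + 1   → row F = row D − 1·row E = (1, −11, 24)   [check: −11·61 + 24·28 = 1]
  2 = 2·1 + 0   → remainder 0, stop. gcd = 1 (last nonzero row F).
The gcd is 1, so 28 is invertible mod 61. The last nonzero row gives −11·61 + 24·28 = 1, so t = 24. So 28^(−1) ≡ 24 (mod 61). Verify: 28 · 24 = 672 ≡ 1 (mod 61). ✓

Final answer: 28^(−1) ≡ 24 (mod 61)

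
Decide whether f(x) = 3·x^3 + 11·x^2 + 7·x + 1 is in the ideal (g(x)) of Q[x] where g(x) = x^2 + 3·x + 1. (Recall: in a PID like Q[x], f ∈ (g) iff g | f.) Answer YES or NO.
NO

In Q[x] the ideal (g) consists of all multiples of g, so f ∈ (g) iff g | f, i.e. iff the remainder of f on division by g is 0. Divide f by g (g is monic, so eliminate the leading term of the running remainder at each step):
  leading term 3·x^3: subtract (3·x)·g(x) = 3·x^3 + 9·x^2 + 3·x, leaving 2·x^2 + 4·x + 1
  leading term 2·x^2: subtract (2)·g(x) = 2·x^2 + 6·x + 2, leaving -2·x - 1
The remainder r(x) = -2·x - 1 ≠ 0 (and deg r < deg g), so g ∤ f, i.e. f ∉ (g).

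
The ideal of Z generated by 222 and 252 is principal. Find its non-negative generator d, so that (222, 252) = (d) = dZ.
(222, 252) = (6); d = 6

In the PID Z, (a, b) is generated by gcd(a, b). Compute gcd(252, 222) with the extended Euclidean algorithm, tracking rows (r, s, t) with s·252 + t·222 = r:
  row A: (252, 1, 0)   [1·252 + 0·222 = 252]
  row B: (222, 0, 1)   [0·252 + 1·222 = 222]
  252 = 1·222 + 30   → row C = row A − 1·row B = (30, 1, −1)   [check: 1·252 − 1·222 = 30]
  222 = 7·30 + 12   → row D = row B − 7·row C = (12, −7, 8)   [check: −7·252 + 8·222 = 12]
  30 = 2·12 + 6   → row E = row C − 2·row D = (6, 15, −17)   [check: 15·252 − 17·222 = 6]
  12 = 2·6 + 0   → remainder 0, stop. gcd = 6 (last nonzero row E).
So gcd(222, 252) = 6, with Bézout identity 15·252 − 17·222 = 6. Containment (⊇): the Bézout identity exhibits 6 as an element of (222, 252), giving (6) ⊆ (222, 252). Containment (⊆): since 6 | 222 and 6 | 252 (222 = 6·37, 252 = 6·42), every Z-linear combination of 222 and 252 is divisible by 6, so (222, 252) ⊆ (6). Therefore (222, 252) = (6), d = 6.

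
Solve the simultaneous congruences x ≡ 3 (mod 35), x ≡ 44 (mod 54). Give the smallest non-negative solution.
The moduli 35, 54 are pairwise coprime, so by the CRT there is a unique solution mod 35·54 = 1890.
Solve by successive substitution. Start with x ≡ 3 (mod 35).
  Combine with x ≡ 44 (mod 54): write x = 3 + 35·t and require 3 + 35·t ≡ 44 (mod 54), i.e. 35·t ≡ 44 − 3 ≡ 41 (mod 54). Since 35^(−1) ≡ 17 (mod 54), t ≡ 17·41 ≡ 49 (mod 54). So x ≡ 3 + 35·49 = 1718 (mod 1890).
Unique solution in [0, 1890): x = 1718.

Final answer: x ≡ 1718 (mod 1890); the representative in [0, 1890) is 1718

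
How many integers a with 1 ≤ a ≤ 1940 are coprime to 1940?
768

The number of a ∈ {1, ..., 1940} with gcd(a, 1940) = 1 is by definition Euler's totient φ(1940). φ is multiplicative, with φ(p^e) = p^e − p^(e−1). Factorise 1940 = 2^2 · 5 · 97. Then
  φ(1940) = (2^2 − 2^1) · (5 − 1) · (97 − 1) = 2 · 4 · 96 = 768.
So there are 768 such integers.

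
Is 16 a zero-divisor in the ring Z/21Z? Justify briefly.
gcd(16, 21) = 1, so 16 is a unit in Z/21Z (it has a multiplicative inverse). A unit cannot be a zero-divisor: if 16·b ≡ 0 then multiplying both sides by 16^(−1) gives b ≡ 0. So 16 is not a zero-divisor.

Final answer: NO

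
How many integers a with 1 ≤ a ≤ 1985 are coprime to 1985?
1584

The number of a ∈ {1, ..., 1985} with gcd(a, 1985) = 1 is by definition Euler's totient φ(1985). φ is multiplicative, with φ(p^e) = p^e − p^(e−1). Factorise 1985 = 5 · 397. Then
  φ(1985) = (5 − 1) · (397 − 1) = 4 · 396 = 1584.
So there are 1584 such integers.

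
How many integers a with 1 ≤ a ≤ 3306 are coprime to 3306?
The number of a ∈ {1, ..., 3306} with gcd(a, 3306) = 1 is by definition Euler's totient φ(3306). φ is multiplicative, with φ(p^e) = p^e − p^(e−1). Factorise 3306 = 2 · 3 · 19 · 29. Then
  φ(3306) = (2 − 1) · (3 − 1) · (19 − 1) · (29 − 1) = 1 · 2 · 18 · 28 = 1008.
So there are 1008 such integers.

Final answer: 1008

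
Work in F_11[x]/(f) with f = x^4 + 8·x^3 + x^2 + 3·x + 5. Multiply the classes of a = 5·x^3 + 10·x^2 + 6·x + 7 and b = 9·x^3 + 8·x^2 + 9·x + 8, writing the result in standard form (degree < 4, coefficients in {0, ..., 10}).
a · b ≡ 10·x^3 + x^2 + 3·x + 9 (mod f(x))

Multiply as integer polynomials: a · b = 45·x^6 + 130·x^5 + 179·x^4 + 241·x^3 + 190·x^2 + 111·x + 56. Reducing coefficients mod 11: a · b ≡ x^6 + 9·x^5 + 3·x^4 + 10·x^3 + 3·x^2 + x + 1. Now divide by f(x) = x^4 + 8·x^3 + x^2 + 3·x + 5 in F_11[x], eliminating the leading term at each step:
  leading term x^6: subtract (x^2)·f(x) = x^6 + 8·x^5 + x^4 + 3·x^3 + 5·x^2, leaving x^5 + 2·x^4 + 7·x^3 + 9·x^2 + x + 1 (coefficients mod 11)
  leading term x^5: subtract (x)·f(x) = x^5 + 8·x^4 + x^3 + 3·x^2 + 5·x, leaving 5·x^4 + 6·x^3 + 6·x^2 + 7·x + 1 (coefficients mod 11)
  leading term 5·x^4: subtract (5)·f(x) = 5·x^4 + 7·x^3 + 5·x^2 + 4·x + 3, leaving 10·x^3 + x^2 + 3·x + 9 (coefficients mod 11)
The degree is now < 4, so this is the remainder. Hence a · b ≡ 10·x^3 + x^2 + 3·x + 9 in F_11[x]/(f).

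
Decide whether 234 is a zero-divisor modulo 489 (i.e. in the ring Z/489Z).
gcd(234, 489) = 3 > 1, so 234 is not a unit in Z/489Z. In Z/nZ every nonzero non-unit is a zero-divisor: explicitly, take b = 489/gcd = 163 ≠ 0 (mod 489); then 234·163 = 38142 = 78·489, i.e. 234·163 ≡ 0 (mod 489). So 234 is a zero-divisor.

Final answer: YES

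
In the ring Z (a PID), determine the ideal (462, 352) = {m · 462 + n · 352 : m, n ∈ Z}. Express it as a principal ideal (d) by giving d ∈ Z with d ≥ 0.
In the PID Z, (a, b) is generated by gcd(a, b). Compute gcd(462, 352) with the extended Euclidean algorithm, tracking rows (r, s, t) with s·462 + t·352 = r:
  row A: (462, 1, 0)   [1·462 + 0·352 = 462]
  row B: (352, 0, 1)   [0·462 + 1·352 = 352]
  462 = 1·352 + 110   → row C = row A − 1·row B = (110, 1, −1)   [check: 1·462 − 1·352 = 110]
  352 = 3·110 + 22   → row D = row B − 3·row C = (22, −3, 4)   [check: −3·462 + 4·352 = 22]
  110 = 5·22 + 0   → remainder 0, stop. gcd = 22 (last nonzero row D).
So gcd(462, 352) = 22, with Bézout identity −3·462 + 4·352 = 22. Containment (⊇): the Bézout identity exhibits 22 as an element of (462, 352), giving (22) ⊆ (462, 352). Containment (⊆): since 22 | 462 and 22 | 352 (462 = 22·21, 352 = 22·16), every Z-linear combination of 462 and 352 is divisible by 22, so (462, 352) ⊆ (22). Therefore (462, 352) = (22), d = 22.

Final answer: (462, 352) = (22); d = 22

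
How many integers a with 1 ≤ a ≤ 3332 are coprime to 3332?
The number of a ∈ {1, ..., 3332} with gcd(a, 3332) = 1 is by definition Euler's totient φ(3332). φ is multiplicative, with φ(p^e) = p^e − p^(e−1). Factorise 3332 = 2^2 · 7^2 · 17. Then
  φ(3332) = (2^2 − 2^1) · (7^2 − 7^1) · (17 − 1) = 2 · 42 · 16 = 1344.
So there are 1344 such integers.

Final answer: 1344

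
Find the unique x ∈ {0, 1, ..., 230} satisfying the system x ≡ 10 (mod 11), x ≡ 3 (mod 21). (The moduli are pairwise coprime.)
x ≡ 87 (mod 231); the representative in [0, 231) is 87

The moduli 11, 21 are pairwise coprime, so by the CRT there is a unique solution mod 11·21 = 231.
Solve by successive substitution. Start with x ≡ 10 (mod 11).
  Combine with x ≡ 3 (mod 21): write x = 10 + 11·t and require 10 + 11·t ≡ 3 (mod 21), i.e. 11·t ≡ 3 − 10 ≡ 14 (mod 21). Since 11^(−1) ≡ 2 (mod 21), t ≡ 2·14 ≡ 7 (mod 21). So x ≡ 10 + 11·7 = 87 (mod 231).
Unique solution in [0, 231): x = 87.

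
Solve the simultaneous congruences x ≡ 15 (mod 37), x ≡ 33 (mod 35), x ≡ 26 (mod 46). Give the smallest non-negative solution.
The moduli 37, 35, 46 are pairwise coprime, so by the CRT there is a unique solution mod 37·35·46 = 59570.
Solve by successive substitution. Start with x ≡ 15 (mod 37).
  Combine with x ≡ 33 (mod 35): write x = 15 + 37·t and require 15 + 37·t ≡ 33 (mod 35), i.e. 37·t ≡ 33 − 15 ≡ 18 (mod 35). Since 37^(−1) ≡ 18 (mod 35) (37 ≡ 2 (mod 35)), t ≡ 18·18 ≡ 9 (mod 35). So x ≡ 15 + 37·9 = 348 (mod 1295).
  Combine with x ≡ 26 (mod 46): write x = 348 + 1295·t and require 348 + 1295·t ≡ 26 (mod 46), i.e. 1295·t ≡ 26 − 348 ≡ 0 (mod 46). Since 1295^(−1) ≡ 33 (mod 46) (1295 ≡ 7 (mod 46)), t ≡ 33·0 ≡ 0 (mod 46). So x ≡ 348 + 1295·0 = 348 (mod 59570).
Unique solution in [0, 59570): x = 348.

Final answer: x ≡ 348 (mod 59570); the representative in [0, 59570) is 348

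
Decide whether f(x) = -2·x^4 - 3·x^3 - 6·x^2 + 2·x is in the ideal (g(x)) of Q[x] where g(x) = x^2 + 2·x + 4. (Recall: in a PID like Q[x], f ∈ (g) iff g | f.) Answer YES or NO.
NO

In Q[x] the ideal (g) consists of all multiples of g, so f ∈ (g) iff g | f, i.e. iff the remainder of f on division by g is 0. Divide f by g (g is monic, so eliminate the leading term of the running remainder at each step):
  leading term -2·x^4: subtract (-2·x^2)·g(x) = -2·x^4 - 4·x^3 - 8·x^2, leaving x^3 + 2·x^2 + 2·x
  leading term x^3: subtract (x)·g(x) = x^3 + 2·x^2 + 4·x, leaving -2·x
The remainder r(x) = -2·x ≠ 0 (and deg r < deg g), so g ∤ f, i.e. f ∉ (g).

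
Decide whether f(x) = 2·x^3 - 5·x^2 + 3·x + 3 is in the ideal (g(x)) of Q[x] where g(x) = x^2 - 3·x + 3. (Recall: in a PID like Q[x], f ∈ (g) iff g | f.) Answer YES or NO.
In Q[x] the ideal (g) consists of all multiples of g, so f ∈ (g) iff g | f, i.e. iff the remainder of f on division by g is 0. Divide f by g (g is monic, so eliminate the leading term of the running remainder at each step):
  leading term 2·x^3: subtract (2·x)·g(x) = 2·x^3 - 6·x^2 + 6·x, leaving x^2 - 3·x + 3
  leading term x^2: subtract (1)·g(x) = x^2 - 3·x + 3, leaving 0
The remainder is 0, so f(x) = g(x) · h(x) with h(x) = 2·x + 1. Hence g | f, i.e. f ∈ (g).

Final answer: YES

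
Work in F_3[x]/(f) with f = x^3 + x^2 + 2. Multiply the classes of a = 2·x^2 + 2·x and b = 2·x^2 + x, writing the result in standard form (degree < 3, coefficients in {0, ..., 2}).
a · b ≡ x + 2 (mod f(x))

Multiply as integer polynomials: a · b = 4·x^4 + 6·x^3 + 2·x^2. Reducing coefficients mod 3: a · b ≡ x^4 + 2·x^2. Now divide by f(x) = x^3 + x^2 + 2 in F_3[x], eliminating the leading term at each step:
  leading term x^4: subtract (x)·f(x) = x^4 + x^3 + 2·x, leaving 2·x^3 + 2·x^2 + x (coefficients mod 3)
  leading term 2·x^3: subtract (2)·f(x) = 2·x^3 + 2·x^2 + 1, leaving x + 2 (coefficients mod 3)
The degree is now < 3, so this is the remainder. Hence a · b ≡ x + 2 in F_3[x]/(f).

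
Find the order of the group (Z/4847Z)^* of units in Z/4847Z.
|(Z/4847Z)^*| = 4680

(Z/4847Z)^* consists of the classes a with gcd(a, 4847) = 1, so its order is φ(4847). φ is multiplicative, with φ(p^e) = p^e − p^(e−1). Factorise 4847 = 37 · 131. Then
  φ(4847) = (37 − 1) · (131 − 1) = 36 · 130 = 4680.
Thus |(Z/4847Z)^*| = 4680.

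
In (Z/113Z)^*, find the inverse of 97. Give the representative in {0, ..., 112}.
97^(−1) ≡ 7 (mod 113)

Apply the extended Euclidean algorithm to (113, 97), tracking rows (r, s, t) with s·113 + t·97 = r. Each division r_prev = q·r_cur + r_new produces the new row as (previous row) − q·(current row):
  row A: (113, 1, 0)   [1·113 + 0·97 = 113]
  row B: (97, 0, 1)   [0·113 + 1·97 = 97]
  113 = 1·97 + 16   → row C = row A − 1·row B = (16, 1, −1)   [check: 1·113 − 1·97 = 16]
  97 = 6·16 + 1   → row D = row B − 6·row C = (1, −6, 7)   [check: −6·113 + 7·97 = 1]
  16 = 16·1 + 0   → remainder 0, stop. gcd = 1 (last nonzero row D).
The gcd is 1, so 97 is invertible mod 113. The last nonzero row gives −6·113 + 7·97 = 1, so t = 7. So 97^(−1) ≡ 7 (mod 113). Verify: 97 · 7 = 679 ≡ 1 (mod 113). ✓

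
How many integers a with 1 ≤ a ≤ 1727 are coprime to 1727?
The number of a ∈ {1, ..., 1727} with gcd(a, 1727) = 1 is by definition Euler's totient φ(1727). φ is multiplicative, with φ(p^e) = p^e − p^(e−1). Factorise 1727 = 11 · 157. Then
  φ(1727) = (11 − 1) · (157 − 1) = 10 · 156 = 1560.
So there are 1560 such integers.

Final answer: 1560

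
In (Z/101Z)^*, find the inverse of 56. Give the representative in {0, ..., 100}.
56^(−1) ≡ 92 (mod 101)

Apply the extended Euclidean algorithm to (101, 56), tracking rows (r, s, t) with s·101 + t·56 = r. Each division r_prev = q·r_cur + r_new produces the new row as (previous row) − q·(current row):
  row A: (101, 1, 0)   [1·101 + 0·56 = 101]
  row B: (56, 0, 1)   [0·101 + 1·56 = 56]
  101 = 1·56 + 45   → row C = row A − 1·row B = (45, 1, −1)   [check: 1·101 − 1·56 = 45]
  56 = 1·45 + 11   → row D = row B − 1·row C = (11, −1, 2)   [check: −1·101 + 2·56 = 11]
  45 = 4·11 + 1   → row E = row C − 4·row D = (1, 5, −9)   [check: 5·101 − 9·56 = 1]
  11 = 11·1 + 0   → remainder 0, stop. gcd = 1 (last nonzero row E).
The gcd is 1, so 56 is invertible mod 101. The last nonzero row gives 5·101 − 9·56 = 1, so t = −9. So 56^(−1) ≡ −9 ≡ 92 (mod 101). Verify: 56 · 92 = 5152 ≡ 1 (mod 101). ✓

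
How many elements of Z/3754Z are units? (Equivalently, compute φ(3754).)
An element a ∈ Z/3754Z is a unit iff gcd(a, 3754) = 1, so the number of units is φ(3754). φ is multiplicative, with φ(p^e) = p^e − p^(e−1). Factorise 3754 = 2 · 1877. Then
  φ(3754) = (2 − 1) · (1877 − 1) = 1 · 1876 = 1876.

Final answer: Z/3754Z has φ(3754) = 1876 units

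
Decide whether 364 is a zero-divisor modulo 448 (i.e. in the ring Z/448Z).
YES

gcd(364, 448) = 28 > 1, so 364 is not a unit in Z/448Z. In Z/nZ every nonzero non-unit is a zero-divisor: explicitly, take b = 448/gcd = 16 ≠ 0 (mod 448); then 364·16 = 5824 = 13·448, i.e. 364·16 ≡ 0 (mod 448). So 364 is a zero-divisor.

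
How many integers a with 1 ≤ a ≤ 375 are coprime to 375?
200

The number of a ∈ {1, ..., 375} with gcd(a, 375) = 1 is by definition Euler's totient φ(375). φ is multiplicative, with φ(p^e) = p^e − p^(e−1). Factorise 375 = 3 · 5^3. Then
  φ(375) = (3 − 1) · (5^3 − 5^2) = 2 · 100 = 200.
So there are 200 such integers.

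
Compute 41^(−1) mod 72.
Apply the extended Euclidean algorithm to (72, 41), tracking rows (r, s, t) with s·72 + t·41 = r. Each division r_prev = q·r_cur + r_new produces the new row as (previous row) − q·(current row):
  row A: (72, 1, 0)   [1·72 + 0·41 = 72]
  row B: (41, 0, 1)   [0·72 + 1·41 = 41]
  72 = 1·41 + 31   → row C = row A − 1·row B = (31, 1, −1)   [check: 1·72 − 1·41 = 31]
  41 = 1·31 + 10   → row D = row B − 1·row C = (10, −1, 2)   [check: −1·72 + 2·41 = 10]
  31 = 3·10 + 1   → row E = row C − 3·row D = (1, 4, −7)   [check: 4·72 − 7·41 = 1]
  10 = 10·1 + 0   → remainder 0, stop. gcd = 1 (last nonzero row E).
The gcd is 1, so 41 is invertible mod 72. The last nonzero row gives 4·72 − 7·41 = 1, so t = −7. So 41^(−1) ≡ −7 ≡ 65 (mod 72). Verify: 41 · 65 = 2665 ≡ 1 (mod 72). ✓

Final answer: 41^(−1) ≡ 65 (mod 72)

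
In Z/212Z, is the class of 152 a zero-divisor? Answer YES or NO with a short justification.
gcd(152, 212) = 4 > 1, so 152 is not a unit in Z/212Z. In Z/nZ every nonzero non-unit is a zero-divisor: explicitly, take b = 212/gcd = 53 ≠ 0 (mod 212); then 152·53 = 8056 = 38·212, i.e. 152·53 ≡ 0 (mod 212). So 152 is a zero-divisor.

Final answer: YES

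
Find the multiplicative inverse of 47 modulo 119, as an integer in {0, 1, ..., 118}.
47^(−1) ≡ 38 (mod 119)

Apply the extended Euclidean algorithm to (119, 47), tracking rows (r, s, t) with s·119 + t·47 = r. Each division r_prev = q·r_cur + r_new produces the new row as (previous row) − q·(current row):
  row A: (119, 1, 0)   [1·119 + 0·47 = 119]
  row B: (47, 0, 1)   [0·119 + 1·47 = 47]
  119 = 2·47 + 25   → row C = row A − 2·row B = (25, 1, −2)   [check: 1·119 − 2·47 = 25]
  47 = 1·25 + 22   → row D = row B − 1·row C = (22, −1, 3)   [check: −1·119 + 3·47 = 22]
  25 = 1·22 + 3   → row E = row C − 1·row D = (3, 2, −5)   [check: 2·119 − 5·47 = 3]
  22 = 7·3 + 1   → row F = row D − 7·row E = (1, −15, 38)   [check: −15·119 + 38·47 = 1]
  3 = 3·1 + 0   → remainder 0, stop. gcd = 1 (last nonzero row F).
The gcd is 1, so 47 is invertible mod 119. The last nonzero row gives −15·119 + 38·47 = 1, so t = 38. So 47^(−1) ≡ 38 (mod 119). Verify: 47 · 38 = 1786 ≡ 1 (mod 119). ✓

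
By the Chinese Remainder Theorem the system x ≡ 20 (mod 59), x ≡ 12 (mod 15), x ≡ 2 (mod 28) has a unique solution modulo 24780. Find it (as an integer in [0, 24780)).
x ≡ 12882 (mod 24780); the representative in [0, 24780) is 12882

The moduli 59, 15, 28 are pairwise coprime, so by the CRT there is a unique solution mod 59·15·28 = 24780.
Solve by successive substitution. Start with x ≡ 20 (mod 59).
  Combine with x ≡ 12 (mod 15): write x = 20 + 59·t and require 20 + 59·t ≡ 12 (mod 15), i.e. 59·t ≡ 12 − 20 ≡ 7 (mod 15). Since 59^(−1) ≡ 14 (mod 15) (59 ≡ 14 (mod 15)), t ≡ 14·7 ≡ 8 (mod 15). So x ≡ 20 + 59·8 = 492 (mod 885).
  Combine with x ≡ 2 (mod 28): write x = 492 + 885·t and require 492 + 885·t ≡ 2 (mod 28), i.e. 885·t ≡ 2 − 492 ≡ 14 (mod 28). Since 885^(−1) ≡ 5 (mod 28) (885 ≡ 17 (mod 28)), t ≡ 5·14 ≡ 14 (mod 28). So x ≡ 492 + 885·14 = 12882 (mod 24780).
Unique solution in [0, 24780): x = 12882.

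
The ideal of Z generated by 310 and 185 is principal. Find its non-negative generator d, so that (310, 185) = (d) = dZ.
In the PID Z, (a, b) is generated by gcd(a, b). Compute gcd(310, 185) with the extended Euclidean algorithm, tracking rows (r, s, t) with s·310 + t·185 = r:
  row A: (310, 1, 0)   [1·310 + 0·185 = 310]
  row B: (185, 0, 1)   [0·310 + 1·185 = 185]
  310 = 1·185 + 125   → row C = row A − 1·row B = (125, 1, −1)   [check: 1·310 − 1·185 = 125]
  185 = 1·125 + 60   → row D = row B − 1·row C = (60, −1, 2)   [check: −1·310 + 2·185 = 60]
  125 = 2·60 + 5   → row E = row C − 2·row D = (5, 3, −5)   [check: 3·310 − 5·185 = 5]
  60 = 12·5 + 0   → remainder 0, stop. gcd = 5 (last nonzero row E).
So gcd(310, 185) = 5, with Bézout identity 3·310 − 5·185 = 5. Containment (⊇): the Bézout identity exhibits 5 as an element of (310, 185), giving (5) ⊆ (310, 185). Containment (⊆): since 5 | 310 and 5 | 185 (310 = 5·62, 185 = 5·37), every Z-linear combination of 310 and 185 is divisible by 5, so (310, 185) ⊆ (5). Therefore (310, 185) = (5), d = 5.

Final answer: (310, 185) = (5); d = 5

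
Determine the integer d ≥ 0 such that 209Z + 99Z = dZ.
In the PID Z, (a, b) is generated by gcd(a, b). Compute gcd(209, 99) with the extended Euclidean algorithm, tracking rows (r, s, t) with s·209 + t·99 = r:
  row A: (209, 1, 0)   [1·209 + 0·99 = 209]
  row B: (99, 0, 1)   [0·209 + 1·99 = 99]
  209 = 2·99 + 11   → row C = row A − 2·row B = (11, 1, −2)   [check: 1·209 − 2·99 = 11]
  99 = 9·11 + 0   → remainder 0, stop. gcd = 11 (last nonzero row C).
So gcd(209, 99) = 11, with Bézout identity 1·209 − 2·99 = 11. Containment (⊇): the Bézout identity exhibits 11 as an element of (209, 99), giving (11) ⊆ (209, 99). Containment (⊆): since 11 | 209 and 11 | 99 (209 = 11·19, 99 = 11·9), every Z-linear combination of 209 and 99 is divisible by 11, so (209, 99) ⊆ (11). Therefore (209, 99) = (11), d = 11.

Final answer: (209, 99) = (11); d = 11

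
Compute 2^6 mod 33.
Use repeated squaring. Binary(6) = 110. Walk through the bits of the exponent 6 left-to-right: at each bit after the leading one, square the running value, then multiply by 2 if the bit is 1 (always reducing mod 33):
  bit 1 = 1 (leading): start with 2.
  bit 2 = 1: square 2^2 = 4; bit is 1, so multiply 4·2 = 8 (mod 33).
  bit 3 = 0: square 8^2 = 64 ≡ 31 (mod 33).
Final value: 2^6 ≡ 31 (mod 33).

Final answer: 31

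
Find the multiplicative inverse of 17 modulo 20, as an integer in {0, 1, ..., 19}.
17^(−1) ≡ 13 (mod 20)

Apply the extended Euclidean algorithm to (20, 17), tracking rows (r, s, t) with s·20 + t·17 = r. Each division r_prev = q·r_cur + r_new produces the new row as (previous row) − q·(current row):
  row A: (20, 1, 0)   [1·20 + 0·17 = 20]
  row B: (17, 0, 1)   [0·20 + 1·17 = 17]
  20 = 1·17 + 3   → row C = row A − 1·row B = (3, 1, −1)   [check: 1·20 − 1·17 = 3]
  17 = 5·3 + 2   → row D = row B − 5·row C = (2, −5, 6)   [check: −5·20 + 6·17 = 2]
  3 = 1·2 + 1   → row E = row C − 1·row D = (1, 6, −7)   [check: 6·20 − 7·17 = 1]
  2 = 2·1 + 0   → remainder 0, stop. gcd = 1 (last nonzero row E).
The gcd is 1, so 17 is invertible mod 20. The last nonzero row gives 6·20 − 7·17 = 1, so t = −7. So 17^(−1) ≡ −7 ≡ 13 (mod 20). Verify: 17 · 13 = 221 ≡ 1 (mod 20). ✓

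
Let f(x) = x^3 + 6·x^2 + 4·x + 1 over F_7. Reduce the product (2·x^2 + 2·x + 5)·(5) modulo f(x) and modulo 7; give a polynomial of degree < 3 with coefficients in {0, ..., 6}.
a · b ≡ 3·x^2 + 3·x + 4 (mod f(x))

Multiply as integer polynomials: a · b = 10·x^2 + 10·x + 25. Reducing coefficients mod 7: a · b ≡ 3·x^2 + 3·x + 4. This already has degree < 3, so no reduction by f is needed. Hence a · b ≡ 3·x^2 + 3·x + 4 in F_7[x]/(f).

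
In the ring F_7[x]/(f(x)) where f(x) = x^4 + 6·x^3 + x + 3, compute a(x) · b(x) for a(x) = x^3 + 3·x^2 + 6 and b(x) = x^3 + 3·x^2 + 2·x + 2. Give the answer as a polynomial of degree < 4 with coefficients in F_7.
Multiply as integer polynomials: a · b = x^6 + 6·x^5 + 11·x^4 + 14·x^3 + 24·x^2 + 12·x + 12. Reducing coefficients mod 7: a · b ≡ x^6 + 6·x^5 + 4·x^4 + 3·x^2 + 5·x + 5. Now divide by f(x) = x^4 + 6·x^3 + x + 3 in F_7[x], eliminating the leading term at each step:
  leading term x^6: subtract (x^2)·f(x) = x^6 + 6·x^5 + x^3 + 3·x^2, leaving 4·x^4 + 6·x^3 + 5·x + 5 (coefficients mod 7)
  leading term 4·x^4: subtract (4)·f(x) = 4·x^4 + 3·x^3 + 4·x + 5, leaving 3·x^3 + x (coefficients mod 7)
The degree is now < 4, so this is the remainder. Hence a · b ≡ 3·x^3 + x in F_7[x]/(f).

Final answer: a · b ≡ 3·x^3 + x (mod f(x))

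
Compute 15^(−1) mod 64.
15^(−1) ≡ 47 (mod 64)

Apply the extended Euclidean algorithm to (64, 15), tracking rows (r, s, t) with s·64 + t·15 = r. Each division r_prev = q·r_cur + r_new produces the new row as (previous row) − q·(current row):
  row A: (64, 1, 0)   [1·64 + 0·15 = 64]
  row B: (15, 0, 1)   [0·64 + 1·15 = 15]
  64 = 4·15 + 4   → row C = row A − 4·row B = (4, 1, −4)   [check: 1·64 − 4·15 = 4]
  15 = 3·4 + 3   → row D = row B − 3·row C = (3, −3, 13)   [check: −3·64 + 13·15 = 3]
  4 = 1·3 + 1   → row E = row C − 1·row D = (1, 4, −17)   [check: 4·64 − 17·15 = 1]
  3 = 3·1 + 0   → remainder 0, stop. gcd = 1 (last nonzero row E).
The gcd is 1, so 15 is invertible mod 64. The last nonzero row gives 4·64 − 17·15 = 1, so t = −17. So 15^(−1) ≡ −17 ≡ 47 (mod 64). Verify: 15 · 47 = 705 ≡ 1 (mod 64). ✓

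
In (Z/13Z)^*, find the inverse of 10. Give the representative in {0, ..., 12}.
10^(−1) ≡ 4 (mod 13)

Apply the extended Euclidean algorithm to (13, 10), tracking rows (r, s, t) with s·13 + t·10 = r. Each division r_prev = q·r_cur + r_new produces the new row as (previous row) − q·(current row):
  row A: (13, 1, 0)   [1·13 + 0·10 = 13]
  row B: (10, 0, 1)   [0·13 + 1·10 = 10]
  13 = 1·10 + 3   → row C = row A − 1·row B = (3, 1, −1)   [check: 1·13 − 1·10 = 3]
  10 = 3·3 + 1   → row D = row B − 3·row C = (1, −3, 4)   [check: −3·13 + 4·10 = 1]
  3 = 3·1 + 0   → remainder 0, stop. gcd = 1 (last nonzero row D).
The gcd is 1, so 10 is invertible mod 13. The last nonzero row gives −3·13 + 4·10 = 1, so t = 4. So 10^(−1) ≡ 4 (mod 13). Verify: 10 · 4 = 40 ≡ 1 (mod 13). ✓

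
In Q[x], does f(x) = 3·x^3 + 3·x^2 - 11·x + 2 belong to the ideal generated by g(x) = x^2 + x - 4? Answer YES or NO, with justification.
In Q[x] the ideal (g) consists of all multiples of g, so f ∈ (g) iff g | f, i.e. iff the remainder of f on division by g is 0. Divide f by g (g is monic, so eliminate the leading term of the running remainder at each step):
  leading term 3·x^3: subtract (3·x)·g(x) = 3·x^3 + 3·x^2 - 12·x, leaving x + 2
The remainder r(x) = x + 2 ≠ 0 (and deg r < deg g), so g ∤ f, i.e. f ∉ (g).

Final answer: NO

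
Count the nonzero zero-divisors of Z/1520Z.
Z/1520Z has 943 nonzero zero-divisors

In Z/1520Z each nonzero element is either a unit (gcd with 1520 is 1) or a zero-divisor (gcd > 1). The number of units is φ(1520): factorise 1520 = 2^4 · 5 · 19, so φ(1520) = (2^4 − 2^3) · (5 − 1) · (19 − 1) = 8 · 4 · 18 = 576. The nonzero elements number 1520 − 1 = 1519. Hence the nonzero zero-divisors number 1519 − 576 = 943.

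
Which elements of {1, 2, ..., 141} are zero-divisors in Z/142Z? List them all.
nonzero zero-divisors of Z/142Z = {2, 4, 6, 8, 10, 12, 14, 16, 18, 20, 22, 24, 26, 28, 30, 32, 34, 36, 38, 40, 42, 44, 46, 48, 50, 52, 54, 56, 58, 60, 62, 64, 66, 68, 70, 71, 72, 74, 76, 78, 80, 82, 84, 86, 88, 90, 92, 94, 96, 98, 100, 102, 104, 106, 108, 110, 112, 114, 116, 118, 120, 122, 124, 126, 128, 130, 132, 134, 136, 138, 140}

An element a ∈ Z/142Z (with a ≠ 0) is a zero-divisor iff gcd(a, 142) > 1 (because a is a unit precisely when gcd(a, n) = 1, and in Z/nZ every nonzero, non-unit element is a zero-divisor). Scan a = 1, ..., 141 and keep those with gcd(a, 142) > 1:
  gcd(2, 142) = 2, gcd(4, 142) = 2, gcd(6, 142) = 2, gcd(8, 142) = 2, gcd(10, 142) = 2, gcd(12, 142) = 2, gcd(14, 142) = 2, gcd(16, 142) = 2, gcd(18, 142) = 2, gcd(20, 142) = 2, gcd(22, 142) = 2, gcd(24, 142) = 2, gcd(26, 142) = 2, gcd(28, 142) = 2, gcd(30, 142) = 2, gcd(32, 142) = 2, gcd(34, 142) = 2, gcd(36, 142) = 2, gcd(38, 142) = 2, gcd(40, 142) = 2, gcd(42, 142) = 2, gcd(44, 142) = 2, gcd(46, 142) = 2, gcd(48, 142) = 2, gcd(50, 142) = 2, gcd(52, 142) = 2, gcd(54, 142) = 2, gcd(56, 142) = 2, gcd(58, 142) = 2, gcd(60, 142) = 2, gcd(62, 142) = 2, gcd(64, 142) = 2, gcd(66, 142) = 2, gcd(68, 142) = 2, gcd(70, 142) = 2, gcd(71, 142) = 71, gcd(72, 142) = 2, gcd(74, 142) = 2, gcd(76, 142) = 2, gcd(78, 142) = 2, gcd(80, 142) = 2, gcd(82, 142) = 2, gcd(84, 142) = 2, gcd(86, 142) = 2, gcd(88, 142) = 2, gcd(90, 142) = 2, gcd(92, 142) = 2, gcd(94, 142) = 2, gcd(96, 142) = 2, gcd(98, 142) = 2, gcd(100, 142) = 2, gcd(102, 142) = 2, gcd(104, 142) = 2, gcd(106, 142) = 2, gcd(108, 142) = 2, gcd(110, 142) = 2, gcd(112, 142) = 2, gcd(114, 142) = 2, gcd(116, 142) = 2, gcd(118, 142) = 2, gcd(120, 142) = 2, gcd(122, 142) = 2, gcd(124, 142) = 2, gcd(126, 142) = 2, gcd(128, 142) = 2, gcd(130, 142) = 2, gcd(132, 142) = 2, gcd(134, 142) = 2, gcd(136, 142) = 2, gcd(138, 142) = 2, gcd(140, 142) = 2.
All other a ∈ {1, ..., 141} have gcd(a, 142) = 1 and are units. So the nonzero zero-divisors are exactly the 71 values of a appearing in this scan.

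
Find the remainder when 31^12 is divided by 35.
Use repeated squaring. Binary(12) = 1100. Walk through the bits of the exponent 12 left-to-right: at each bit after the leading one, square the running value, then multiply by 31 if the bit is 1 (always reducing mod 35):
  bit 1 = 1 (leading): start with 31.
  bit 2 = 1: square 31^2 = 961 ≡ 16; bit is 1, so multiply 16·31 = 496 ≡ 6 (mod 35).
  bit 3 = 0: square 6^2 = 36 ≡ 1 (mod 35).
  bit 4 = 0: square 1^2 = 1 (mod 35).
Final value: 31^12 ≡ 1 (mod 35).

Final answer: 1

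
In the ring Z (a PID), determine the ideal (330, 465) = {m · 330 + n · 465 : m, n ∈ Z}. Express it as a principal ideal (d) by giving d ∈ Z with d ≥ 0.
(330, 465) = (15); d = 15

In the PID Z, (a, b) is generated by gcd(a, b). Compute gcd(465, 330) with the extended Euclidean algorithm, tracking rows (r, s, t) with s·465 + t·330 = r:
  row A: (465, 1, 0)   [1·465 + 0·330 = 465]
  row B: (330, 0, 1)   [0·465 + 1·330 = 330]
  465 = 1·330 + 135   → row C = row A − 1·row B = (135, 1, −1)   [check: 1·465 − 1·330 = 135]
  330 = 2·135 + 60   → row D = row B − 2·row C = (60, −2, 3)   [check: −2·465 + 3·330 = 60]
  135 = 2·60 + 15   → row E = row C − 2·row D = (15, 5, −7)   [check: 5·465 − 7·330 = 15]
  60 = 4·15 + 0   → remainder 0, stop. gcd = 15 (last nonzero row E).
So gcd(330, 465) = 15, with Bézout identity 5·465 − 7·330 = 15. Containment (⊇): the Bézout identity exhibits 15 as an element of (330, 465), giving (15) ⊆ (330, 465). Containment (⊆): since 15 | 330 and 15 | 465 (330 = 15·22, 465 = 15·31), every Z-linear combination of 330 and 465 is divisible by 15, so (330, 465) ⊆ (15). Therefore (330, 465) = (15), d = 15.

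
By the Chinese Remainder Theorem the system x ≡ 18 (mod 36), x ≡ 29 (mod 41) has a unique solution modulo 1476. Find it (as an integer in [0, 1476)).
x ≡ 234 (mod 1476); the representative in [0, 1476) is 234

The moduli 36, 41 are pairwise coprime, so by the CRT there is a unique solution mod 36·41 = 1476.
Solve by successive substitution. Start with x ≡ 18 (mod 36).
  Combine with x ≡ 29 (mod 41): write x = 18 + 36·t and require 18 + 36·t ≡ 29 (mod 41), i.e. 36·t ≡ 29 − 18 ≡ 11 (mod 41). Since 36^(−1) ≡ 8 (mod 41), t ≡ 8·11 ≡ 6 (mod 41). So x ≡ 18 + 36·6 = 234 (mod 1476).
Unique solution in [0, 1476): x = 234.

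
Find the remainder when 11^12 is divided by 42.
1

Use repeated squaring. Binary(12) = 1100. Walk through the bits of the exponent 12 left-to-right: at each bit after the leading one, square the running value, then multiply by 11 if the bit is 1 (always reducing mod 42):
  bit 1 = 1 (leading): start with 11.
  bit 2 = 1: square 11^2 = 121 ≡ 37; bit is 1, so multiply 37·11 = 407 ≡ 29 (mod 42).
  bit 3 = 0: square 29^2 = 841 ≡ 1 (mod 42).
  bit 4 = 0: square 1^2 = 1 (mod 42).
Final value: 11^12 ≡ 1 (mod 42).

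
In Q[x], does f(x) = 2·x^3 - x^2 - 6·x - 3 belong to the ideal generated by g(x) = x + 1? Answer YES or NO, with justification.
In Q[x] the ideal (g) consists of all multiples of g, so f ∈ (g) iff g | f, i.e. iff the remainder of f on division by g is 0. Divide f by g (g is monic, so eliminate the leading term of the running remainder at each step):
  leading term 2·x^3: subtract (2·x^2)·g(x) = 2·x^3 + 2·x^2, leaving -3·x^2 - 6·x - 3
  leading term -3·x^2: subtract (-3·x)·g(x) = -3·x^2 - 3·x, leaving -3·x - 3
  leading term -3·x: subtract (-3)·g(x) = -3·x - 3, leaving 0
The remainder is 0, so f(x) = g(x) · h(x) with h(x) = 2·x^2 - 3·x - 3. Hence g | f, i.e. f ∈ (g).

Final answer: YES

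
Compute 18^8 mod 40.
Use repeated squaring. Binary(8) = 1000. Walk through the bits of the exponent 8 left-to-right: at each bit after the leading one, square the running value, then multiply by 18 if the bit is 1 (always reducing mod 40):
  bit 1 = 1 (leading): start with 18.
  bit 2 = 0: square 18^2 = 324 ≡ 4 (mod 40).
  bit 3 = 0: square 4^2 = 16 (mod 40).
  bit 4 = 0: square 16^2 = 256 ≡ 16 (mod 40).
Final value: 18^8 ≡ 16 (mod 40).

Final answer: 16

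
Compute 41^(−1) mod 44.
41^(−1) ≡ 29 (mod 44)

Apply the extended Euclidean algorithm to (44, 41), tracking rows (r, s, t) with s·44 + t·41 = r. Each division r_prev = q·r_cur + r_new produces the new row as (previous row) − q·(current row):
  row A: (44, 1, 0)   [1·44 + 0·41 = 44]
  row B: (41, 0, 1)   [0·44 + 1·41 = 41]
  44 = 1·41 + 3   → row C = row A − 1·row B = (3, 1, −1)   [check: 1·44 − 1·41 = 3]
  41 = 13·3 + 2   → row D = row B − 13·row C = (2, −13, 14)   [check: −13·44 + 14·41 = 2]
  3 = 1·2 + 1   → row E = row C − 1·row D = (1, 14, −15)   [check: 14·44 − 15·41 = 1]
  2 = 2·1 + 0   → remainder 0, stop. gcd = 1 (last nonzero row E).
The gcd is 1, so 41 is invertible mod 44. The last nonzero row gives 14·44 − 15·41 = 1, so t = −15. So 41^(−1) ≡ −15 ≡ 29 (mod 44). Verify: 41 · 29 = 1189 ≡ 1 (mod 44). ✓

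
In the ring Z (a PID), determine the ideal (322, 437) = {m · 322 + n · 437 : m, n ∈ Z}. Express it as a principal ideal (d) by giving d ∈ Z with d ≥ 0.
In the PID Z, (a, b) is generated by gcd(a, b). Compute gcd(437, 322) with the extended Euclidean algorithm, tracking rows (r, s, t) with s·437 + t·322 = r:
  row A: (437, 1, 0)   [1·437 + 0·322 = 437]
  row B: (322, 0, 1)   [0·437 + 1·322 = 322]
  437 = 1·322 + 115   → row C = row A − 1·row B = (115, 1, −1)   [check: 1·437 − 1·322 = 115]
  322 = 2·115 + 92   → row D = row B − 2·row C = (92, −2, 3)   [check: −2·437 + 3·322 = 92]
  115 = 1·92 + 23   → row E = row C − 1·row D = (23, 3, −4)   [check: 3·437 − 4·322 = 23]
  92 = 4·23 + 0   → remainder 0, stop. gcd = 23 (last nonzero row E).
So gcd(322, 437) = 23, with Bézout identity 3·437 − 4·322 = 23. Containment (⊇): the Bézout identity exhibits 23 as an element of (322, 437), giving (23) ⊆ (322, 437). Containment (⊆): since 23 | 322 and 23 | 437 (322 = 23·14, 437 = 23·19), every Z-linear combination of 322 and 437 is divisible by 23, so (322, 437) ⊆ (23). Therefore (322, 437) = (23), d = 23.

Final answer: (322, 437) = (23); d = 23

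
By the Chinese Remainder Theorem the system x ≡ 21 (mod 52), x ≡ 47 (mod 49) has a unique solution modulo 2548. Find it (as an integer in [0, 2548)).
The moduli 52, 49 are pairwise coprime, so by the CRT there is a unique solution mod 52·49 = 2548.
Solve by successive substitution. Start with x ≡ 21 (mod 52).
  Combine with x ≡ 47 (mod 49): write x = 21 + 52·t and require 21 + 52·t ≡ 47 (mod 49), i.e. 52·t ≡ 47 − 21 ≡ 26 (mod 49). Since 52^(−1) ≡ 33 (mod 49) (52 ≡ 3 (mod 49)), t ≡ 33·26 ≡ 25 (mod 49). So x ≡ 21 + 52·25 = 1321 (mod 2548).
Unique solution in [0, 2548): x = 1321.

Final answer: x ≡ 1321 (mod 2548); the representative in [0, 2548) is 1321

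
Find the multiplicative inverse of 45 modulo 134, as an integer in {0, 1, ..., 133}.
Apply the extended Euclidean algorithm to (134, 45), tracking rows (r, s, t) with s·134 + t·45 = r. Each division r_prev = q·r_cur + r_new produces the new row as (previous row) − q·(current row):
  row A: (134, 1, 0)   [1·134 + 0·45 = 134]
  row B: (45, 0, 1)   [0·134 + 1·45 = 45]
  134 = 2·45 + 44   → row C = row A − 2·row B = (44, 1, −2)   [check: 1·134 − 2·45 = 44]
  45 = 1·44 + 1   → row D = row B − 1·row C = (1, −1, 3)   [check: −1·134 + 3·45 = 1]
  44 = 44·1 + 0   → remainder 0, stop. gcd = 1 (last nonzero row D).
The gcd is 1, so 45 is invertible mod 134. The last nonzero row gives −1·134 + 3·45 = 1, so t = 3. So 45^(−1) ≡ 3 (mod 134). Verify: 45 · 3 = 135 ≡ 1 (mod 134). ✓

Final answer: 45^(−1) ≡ 3 (mod 134)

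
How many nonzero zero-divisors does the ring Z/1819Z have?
In Z/1819Z each nonzero element is either a unit (gcd with 1819 is 1) or a zero-divisor (gcd > 1). The number of units is φ(1819): factorise 1819 = 17 · 107, so φ(1819) = (17 − 1) · (107 − 1) = 16 · 106 = 1696. The nonzero elements number 1819 − 1 = 1818. Hence the nonzero zero-divisors number 1818 − 1696 = 122.

Final answer: Z/1819Z has 122 nonzero zero-divisors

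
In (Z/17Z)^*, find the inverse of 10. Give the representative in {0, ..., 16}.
10^(−1) ≡ 12 (mod 17)

Apply the extended Euclidean algorithm to (17, 10), tracking rows (r, s, t) with s·17 + t·10 = r. Each division r_prev = q·r_cur + r_new produces the new row as (previous row) − q·(current row):
  row A: (17, 1, 0)   [1·17 + 0·10 = 17]
  row B: (10, 0, 1)   [0·17 + 1·10 = 10]
  17 = 1·10 + 7   → row C = row A − 1·row B = (7, 1, −1)   [check: 1·17 − 1·10 = 7]
  10 = 1·7 + 3   → row D = row B − 1·row C = (3, −1, 2)   [check: −1·17 + 2·10 = 3]
  7 = 2·3 + 1   → row E = row C − 2·row D = (1, 3, −5)   [check: 3·17 − 5·10 = 1]
  3 = 3·1 + 0   → remainder 0, stop. gcd = 1 (last nonzero row E).
The gcd is 1, so 10 is invertible mod 17. The last nonzero row gives 3·17 − 5·10 = 1, so t = −5. So 10^(−1) ≡ −5 ≡ 12 (mod 17). Verify: 10 · 12 = 120 ≡ 1 (mod 17). ✓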